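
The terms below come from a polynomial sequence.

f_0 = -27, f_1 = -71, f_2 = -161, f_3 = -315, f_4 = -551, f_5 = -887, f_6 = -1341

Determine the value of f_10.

-4697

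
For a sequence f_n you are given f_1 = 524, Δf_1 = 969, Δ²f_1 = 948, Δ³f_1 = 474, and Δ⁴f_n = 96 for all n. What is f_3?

3410

Build the table forward from the leading diagonal:
Fourth differences: 96  96  96
Third differences: 474  570  666
Second differences: 948  1422  1992
First differences: 969  1917  3339
f: 524  1493  3410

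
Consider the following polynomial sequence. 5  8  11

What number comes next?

14

D1: 3  3
Constant first difference = 3, so extend:
11 + 3 = 14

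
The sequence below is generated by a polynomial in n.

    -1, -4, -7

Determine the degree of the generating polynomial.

1

-3, -3
The first differences are constant, so the polynomial has degree 1.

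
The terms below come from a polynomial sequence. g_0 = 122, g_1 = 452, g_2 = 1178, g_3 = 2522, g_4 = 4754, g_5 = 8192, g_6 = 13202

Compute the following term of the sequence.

20198

First differences: 330, 726, 1344, 2232, 3438, 5010
Second differences: 396, 618, 888, 1206, 1572
Third differences: 222, 270, 318, 366
Fourth differences: 48, 48, 48
The fourth differences are constant (48).
366 + 48 = 414;  1572 + 414 = 1986;  5010 + 1986 = 6996;  13202 + 6996 = 20198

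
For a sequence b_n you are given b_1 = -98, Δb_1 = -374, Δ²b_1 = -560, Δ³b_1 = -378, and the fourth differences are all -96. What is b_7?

Build the table forward from the leading diagonal:
D4: -96  -96  -96  -96  -96  -96  -96
D3: -378  -474  -570  -666  -762  -858  -954
D2: -560  -938  -1412  -1982  -2648  -3410  -4268
D1: -374  -934  -1872  -3284  -5266  -7914  -11324
b: -98  -472  -1406  -3278  -6562  -11828  -19742

-19742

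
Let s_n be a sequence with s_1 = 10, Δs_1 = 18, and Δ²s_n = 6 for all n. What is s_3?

Build the table forward from the leading diagonal:
Δ²: 6  6  6
Δ: 18  24  30
s: 10  28  52

52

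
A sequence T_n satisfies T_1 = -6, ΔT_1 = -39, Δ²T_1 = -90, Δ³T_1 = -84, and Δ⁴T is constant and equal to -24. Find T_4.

-477

Build the table forward from the leading diagonal:
D4: -24  -24  -24  -24
D3: -84  -108  -132  -156
D2: -90  -174  -282  -414
D1: -39  -129  -303  -585
T: -6  -45  -174  -477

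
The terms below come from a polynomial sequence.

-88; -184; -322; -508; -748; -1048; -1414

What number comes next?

First differences: -96 , -138 , -186 , -240 , -300 , -366
Second differences: -42 , -48 , -54 , -60 , -66
Third differences: -6 , -6 , -6 , -6
Third differences constant at -6.
-66 − 6 = -72;  -366 − 72 = -438;  -1414 − 438 = -1852

-1852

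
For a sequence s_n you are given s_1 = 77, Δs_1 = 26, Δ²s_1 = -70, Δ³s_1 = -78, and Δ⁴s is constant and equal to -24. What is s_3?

59

Build the table forward from the leading diagonal:
Fourth differences: -24  -24  -24
Third differences: -78  -102  -126
Second differences: -70  -148  -250
First differences: 26  -44  -192
s: 77  103  59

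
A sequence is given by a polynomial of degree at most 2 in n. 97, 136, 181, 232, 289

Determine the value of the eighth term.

496

39 , 45 , 51 , 57
6 , 6 , 6
The second differences are constant (6).
57 + 6 = 63;  289 + 63 = 352
63 + 6 = 69;  352 + 69 = 421
69 + 6 = 75;  421 + 75 = 496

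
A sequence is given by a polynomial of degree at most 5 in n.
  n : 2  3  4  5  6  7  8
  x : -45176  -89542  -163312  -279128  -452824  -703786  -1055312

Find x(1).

-20404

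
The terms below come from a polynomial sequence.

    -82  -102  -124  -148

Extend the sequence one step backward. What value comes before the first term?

D1: -20  -22  -24
D2: -2  -2
The second differences are constant at -2.
Work back: -20 + 2 = -18;  -82 + 18 = -64

-64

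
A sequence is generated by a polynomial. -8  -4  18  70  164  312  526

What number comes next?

818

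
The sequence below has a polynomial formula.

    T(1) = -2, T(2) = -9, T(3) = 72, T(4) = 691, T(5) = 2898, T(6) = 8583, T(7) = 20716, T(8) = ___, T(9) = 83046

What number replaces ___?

Using the first 7 terms:
First differences: -7  81  619  2207  5685  12133
Second differences: 88  538  1588  3478  6448
Third differences: 450  1050  1890  2970
Fourth differences: 600  840  1080
Fifth differences: 240  240
Constant fifth difference = 240.
Extend forward: 1080 + 240 = 1320;  2970 + 1320 = 4290;  6448 + 4290 = 10738;  12133 + 10738 = 22871;  20716 + 22871 = 43587

43587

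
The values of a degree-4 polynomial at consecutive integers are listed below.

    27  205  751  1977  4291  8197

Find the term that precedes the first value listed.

First differences: 178, 546, 1226, 2314, 3906
Second differences: 368, 680, 1088, 1592
Third differences: 312, 408, 504
Fourth differences: 96, 96
The fourth differences are constant at 96.
Work back: 312 − 96 = 216;  368 − 216 = 152;  178 − 152 = 26;  27 − 26 = 1

1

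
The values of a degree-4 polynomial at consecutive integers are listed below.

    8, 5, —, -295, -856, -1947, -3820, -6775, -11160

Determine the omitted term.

Using the last 6 terms:
-561, -1091, -1873, -2955, -4385
-530, -782, -1082, -1430
-252, -300, -348
-48, -48
Constant fourth difference = -48.
Extend backward: -252 + 48 = -204;  -530 + 204 = -326;  -561 + 326 = -235;  -295 + 235 = -60

-60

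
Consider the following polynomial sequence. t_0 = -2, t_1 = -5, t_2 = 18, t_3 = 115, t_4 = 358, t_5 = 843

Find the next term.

Δ: -3  23  97  243  485
Δ²: 26  74  146  242
Δ³: 48  72  96
Δ⁴: 24  24
Constant fourth difference = 24, so extend:
96 + 24 = 120;  242 + 120 = 362;  485 + 362 = 847;  843 + 847 = 1690

1690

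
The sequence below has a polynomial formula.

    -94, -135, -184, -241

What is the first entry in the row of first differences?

Δ: -41, -49, -57
Δ²: -8, -8

-41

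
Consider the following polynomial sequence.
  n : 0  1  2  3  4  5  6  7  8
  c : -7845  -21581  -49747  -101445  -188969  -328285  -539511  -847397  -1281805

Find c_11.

-3729541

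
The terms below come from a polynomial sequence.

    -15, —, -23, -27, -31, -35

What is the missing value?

Using the last 4 terms:
First differences: -4, -4, -4
Constant first difference = -4.
Extend backward: -23 + 4 = -19

-19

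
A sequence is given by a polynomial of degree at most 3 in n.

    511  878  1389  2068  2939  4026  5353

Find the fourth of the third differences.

24

Δ: 367, 511, 679, 871, 1087, 1327
Δ²: 144, 168, 192, 216, 240
Δ³: 24, 24, 24, 24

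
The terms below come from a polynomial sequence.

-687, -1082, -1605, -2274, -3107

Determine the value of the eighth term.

-6770

First differences: -395  -523  -669  -833
Second differences: -128  -146  -164
Third differences: -18  -18
The third differences are constant (-18).
-164 − 18 = -182;  -833 − 182 = -1015;  -3107 − 1015 = -4122
-182 − 18 = -200;  -1015 − 200 = -1215;  -4122 − 1215 = -5337
-200 − 18 = -218;  -1215 − 218 = -1433;  -5337 − 1433 = -6770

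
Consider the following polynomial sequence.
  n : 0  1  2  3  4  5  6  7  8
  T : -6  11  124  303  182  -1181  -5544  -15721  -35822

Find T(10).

17 , 113 , 179 , -121 , -1363 , -4363 , -10177 , -20101
96 , 66 , -300 , -1242 , -3000 , -5814 , -9924
-30 , -366 , -942 , -1758 , -2814 , -4110
-336 , -576 , -816 , -1056 , -1296
-240 , -240 , -240 , -240
Fifth differences constant at -240.
-1296 − 240 = -1536;  -4110 − 1536 = -5646;  -9924 − 5646 = -15570;  -20101 − 15570 = -35671;  -35822 − 35671 = -71493
-1536 − 240 = -1776;  -5646 − 1776 = -7422;  -15570 − 7422 = -22992;  -35671 − 22992 = -58663;  -71493 − 58663 = -130156

-130156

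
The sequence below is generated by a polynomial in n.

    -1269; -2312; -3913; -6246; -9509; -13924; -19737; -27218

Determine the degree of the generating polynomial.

D1: -1043, -1601, -2333, -3263, -4415, -5813, -7481
D2: -558, -732, -930, -1152, -1398, -1668
D3: -174, -198, -222, -246, -270
D4: -24, -24, -24, -24
The fourth differences are constant, so the polynomial has degree 4.

4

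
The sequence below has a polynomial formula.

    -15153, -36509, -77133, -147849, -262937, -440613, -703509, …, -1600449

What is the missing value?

-1079153

Using the first 7 terms:
D1: -21356, -40624, -70716, -115088, -177676, -262896
D2: -19268, -30092, -44372, -62588, -85220
D3: -10824, -14280, -18216, -22632
D4: -3456, -3936, -4416
D5: -480, -480
Constant fifth difference = -480.
Extend forward: -4416 − 480 = -4896;  -22632 − 4896 = -27528;  -85220 − 27528 = -112748;  -262896 − 112748 = -375644;  -703509 − 375644 = -1079153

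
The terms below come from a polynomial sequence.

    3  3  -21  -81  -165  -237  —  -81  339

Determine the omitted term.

Using the first 6 terms:
0, -24, -60, -84, -72
-24, -36, -24, 12
-12, 12, 36
24, 24
Constant fourth difference = 24.
Extend forward: 36 + 24 = 60;  12 + 60 = 72;  -72 + 72 = 0;  -237 + 0 = -237

-237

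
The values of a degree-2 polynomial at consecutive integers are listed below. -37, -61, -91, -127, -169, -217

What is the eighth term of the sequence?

Δ: -24, -30, -36, -42, -48
Δ²: -6, -6, -6, -6
Constant second difference = -6, so extend:
-48 − 6 = -54;  -217 − 54 = -271
-54 − 6 = -60;  -271 − 60 = -331

-331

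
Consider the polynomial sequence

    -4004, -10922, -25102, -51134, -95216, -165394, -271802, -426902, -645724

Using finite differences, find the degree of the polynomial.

D1: -6918, -14180, -26032, -44082, -70178, -106408, -155100, -218822
D2: -7262, -11852, -18050, -26096, -36230, -48692, -63722
D3: -4590, -6198, -8046, -10134, -12462, -15030
D4: -1608, -1848, -2088, -2328, -2568
D5: -240, -240, -240, -240
The fifth differences are constant, so the polynomial has degree 5.

5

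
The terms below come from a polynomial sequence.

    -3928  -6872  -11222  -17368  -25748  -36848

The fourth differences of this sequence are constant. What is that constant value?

-48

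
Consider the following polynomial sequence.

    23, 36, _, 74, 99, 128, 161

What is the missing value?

53

Using the last 4 terms:
Δ: 25  29  33
Δ²: 4  4
Constant second difference = 4.
Extend backward: 25 − 4 = 21;  74 − 21 = 53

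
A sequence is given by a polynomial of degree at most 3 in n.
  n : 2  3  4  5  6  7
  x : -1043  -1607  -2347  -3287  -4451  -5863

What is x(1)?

First differences: -564  -740  -940  -1164  -1412
Second differences: -176  -200  -224  -248
Third differences: -24  -24  -24
The third differences are constant at -24.
Work back: -176 + 24 = -152;  -564 + 152 = -412;  -1043 + 412 = -631

-631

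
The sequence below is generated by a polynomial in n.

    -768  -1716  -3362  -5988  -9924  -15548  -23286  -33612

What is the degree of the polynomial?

-948, -1646, -2626, -3936, -5624, -7738, -10326
-698, -980, -1310, -1688, -2114, -2588
-282, -330, -378, -426, -474
-48, -48, -48, -48
The fourth differences are constant, so the polynomial has degree 4.

4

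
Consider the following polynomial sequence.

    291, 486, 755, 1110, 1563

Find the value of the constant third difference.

12

Δ: 195, 269, 355, 453
Δ²: 74, 86, 98
Δ³: 12, 12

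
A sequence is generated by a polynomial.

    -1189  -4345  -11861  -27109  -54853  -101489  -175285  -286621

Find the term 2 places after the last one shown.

-675433

-3156  -7516  -15248  -27744  -46636  -73796  -111336
-4360  -7732  -12496  -18892  -27160  -37540
-3372  -4764  -6396  -8268  -10380
-1392  -1632  -1872  -2112
-240  -240  -240
Constant fifth difference = -240, so extend:
-2112 − 240 = -2352;  -10380 − 2352 = -12732;  -37540 − 12732 = -50272;  -111336 − 50272 = -161608;  -286621 − 161608 = -448229
-2352 − 240 = -2592;  -12732 − 2592 = -15324;  -50272 − 15324 = -65596;  -161608 − 65596 = -227204;  -448229 − 227204 = -675433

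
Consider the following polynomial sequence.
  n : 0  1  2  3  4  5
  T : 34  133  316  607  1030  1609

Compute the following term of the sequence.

Δ: 99 , 183 , 291 , 423 , 579
Δ²: 84 , 108 , 132 , 156
Δ³: 24 , 24 , 24
Third differences constant at 24.
156 + 24 = 180;  579 + 180 = 759;  1609 + 759 = 2368

2368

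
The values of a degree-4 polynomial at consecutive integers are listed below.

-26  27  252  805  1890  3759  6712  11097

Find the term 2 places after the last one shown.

25795

53 , 225 , 553 , 1085 , 1869 , 2953 , 4385
172 , 328 , 532 , 784 , 1084 , 1432
156 , 204 , 252 , 300 , 348
48 , 48 , 48 , 48
Constant fourth difference = 48, so extend:
348 + 48 = 396;  1432 + 396 = 1828;  4385 + 1828 = 6213;  11097 + 6213 = 17310
396 + 48 = 444;  1828 + 444 = 2272;  6213 + 2272 = 8485;  17310 + 8485 = 25795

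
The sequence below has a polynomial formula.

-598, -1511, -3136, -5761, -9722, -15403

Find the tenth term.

-913, -1625, -2625, -3961, -5681
-712, -1000, -1336, -1720
-288, -336, -384
-48, -48
The fourth differences are constant (-48).
-384 − 48 = -432;  -1720 − 432 = -2152;  -5681 − 2152 = -7833;  -15403 − 7833 = -23236
-432 − 48 = -480;  -2152 − 480 = -2632;  -7833 − 2632 = -10465;  -23236 − 10465 = -33701
-480 − 48 = -528;  -2632 − 528 = -3160;  -10465 − 3160 = -13625;  -33701 − 13625 = -47326
-528 − 48 = -576;  -3160 − 576 = -3736;  -13625 − 3736 = -17361;  -47326 − 17361 = -64687

-64687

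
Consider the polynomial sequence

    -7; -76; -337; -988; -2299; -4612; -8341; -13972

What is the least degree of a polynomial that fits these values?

4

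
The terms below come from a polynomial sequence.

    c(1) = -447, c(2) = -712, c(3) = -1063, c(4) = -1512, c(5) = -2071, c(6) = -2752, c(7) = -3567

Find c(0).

-256

First differences: -265  -351  -449  -559  -681  -815
Second differences: -86  -98  -110  -122  -134
Third differences: -12  -12  -12  -12
The third differences are constant at -12.
Work back: -86 + 12 = -74;  -265 + 74 = -191;  -447 + 191 = -256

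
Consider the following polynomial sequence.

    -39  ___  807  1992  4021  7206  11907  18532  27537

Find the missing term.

202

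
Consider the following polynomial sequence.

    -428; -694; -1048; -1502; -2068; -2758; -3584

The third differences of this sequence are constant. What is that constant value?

-12

First differences: -266, -354, -454, -566, -690, -826
Second differences: -88, -100, -112, -124, -136
Third differences: -12, -12, -12, -12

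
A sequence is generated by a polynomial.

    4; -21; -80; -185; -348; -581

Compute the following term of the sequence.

-896

-25  -59  -105  -163  -233
-34  -46  -58  -70
-12  -12  -12
Constant third difference = -12, so extend:
-70 − 12 = -82;  -233 − 82 = -315;  -581 − 315 = -896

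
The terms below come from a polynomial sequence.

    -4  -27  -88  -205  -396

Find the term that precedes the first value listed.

-1

First differences: -23, -61, -117, -191
Second differences: -38, -56, -74
Third differences: -18, -18
The third differences are constant at -18.
Work back: -38 + 18 = -20;  -23 + 20 = -3;  -4 + 3 = -1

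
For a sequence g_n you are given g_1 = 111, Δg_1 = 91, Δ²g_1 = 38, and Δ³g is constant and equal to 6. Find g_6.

1006

Build the table forward from the leading diagonal:
Δ³: 6  6  6  6  6  6
Δ²: 38  44  50  56  62  68
Δ: 91  129  173  223  279  341
g: 111  202  331  504  727  1006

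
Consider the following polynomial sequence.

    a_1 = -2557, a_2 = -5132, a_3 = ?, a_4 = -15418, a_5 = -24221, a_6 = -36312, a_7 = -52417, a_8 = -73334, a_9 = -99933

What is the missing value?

Using the last 6 terms:
D1: -8803  -12091  -16105  -20917  -26599
D2: -3288  -4014  -4812  -5682
D3: -726  -798  -870
D4: -72  -72
Constant fourth difference = -72.
Extend backward: -726 + 72 = -654;  -3288 + 654 = -2634;  -8803 + 2634 = -6169;  -15418 + 6169 = -9249

-9249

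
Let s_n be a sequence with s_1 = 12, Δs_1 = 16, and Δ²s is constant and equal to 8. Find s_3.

52

Build the table forward from the leading diagonal:
Second differences: 8, 8, 8
First differences: 16, 24, 32
s: 12, 28, 52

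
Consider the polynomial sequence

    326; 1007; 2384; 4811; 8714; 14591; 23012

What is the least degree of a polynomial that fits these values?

D1: 681, 1377, 2427, 3903, 5877, 8421
D2: 696, 1050, 1476, 1974, 2544
D3: 354, 426, 498, 570
D4: 72, 72, 72
The fourth differences are constant, so the polynomial has degree 4.

4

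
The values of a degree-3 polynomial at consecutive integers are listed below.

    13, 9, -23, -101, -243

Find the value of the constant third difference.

D1: -4, -32, -78, -142
D2: -28, -46, -64
D3: -18, -18

-18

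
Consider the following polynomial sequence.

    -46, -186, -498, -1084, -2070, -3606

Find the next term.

D1: -140  -312  -586  -986  -1536
D2: -172  -274  -400  -550
D3: -102  -126  -150
D4: -24  -24
The fourth differences are constant (-24).
-150 − 24 = -174;  -550 − 174 = -724;  -1536 − 724 = -2260;  -3606 − 2260 = -5866

-5866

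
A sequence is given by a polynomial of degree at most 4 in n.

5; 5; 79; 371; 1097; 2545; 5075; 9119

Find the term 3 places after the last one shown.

Δ: 0 , 74 , 292 , 726 , 1448 , 2530 , 4044
Δ²: 74 , 218 , 434 , 722 , 1082 , 1514
Δ³: 144 , 216 , 288 , 360 , 432
Δ⁴: 72 , 72 , 72 , 72
The fourth differences are constant (72).
432 + 72 = 504;  1514 + 504 = 2018;  4044 + 2018 = 6062;  9119 + 6062 = 15181
504 + 72 = 576;  2018 + 576 = 2594;  6062 + 2594 = 8656;  15181 + 8656 = 23837
576 + 72 = 648;  2594 + 648 = 3242;  8656 + 3242 = 11898;  23837 + 11898 = 35735

35735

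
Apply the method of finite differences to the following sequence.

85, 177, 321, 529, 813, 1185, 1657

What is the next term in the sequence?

2241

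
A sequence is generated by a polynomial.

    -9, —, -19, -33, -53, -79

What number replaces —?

Using the last 4 terms:
D1: -14  -20  -26
D2: -6  -6
Constant second difference = -6.
Extend backward: -14 + 6 = -8;  -19 + 8 = -11

-11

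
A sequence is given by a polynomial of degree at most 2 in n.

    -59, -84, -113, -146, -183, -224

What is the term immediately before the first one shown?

-38

First differences: -25  -29  -33  -37  -41
Second differences: -4  -4  -4  -4
The second differences are constant at -4.
Work back: -25 + 4 = -21;  -59 + 21 = -38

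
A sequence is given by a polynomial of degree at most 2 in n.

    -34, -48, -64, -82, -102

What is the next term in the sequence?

-124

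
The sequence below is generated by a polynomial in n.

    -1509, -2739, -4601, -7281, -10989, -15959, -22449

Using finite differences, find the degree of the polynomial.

4

Δ: -1230, -1862, -2680, -3708, -4970, -6490
Δ²: -632, -818, -1028, -1262, -1520
Δ³: -186, -210, -234, -258
Δ⁴: -24, -24, -24
The fourth differences are constant, so the polynomial has degree 4.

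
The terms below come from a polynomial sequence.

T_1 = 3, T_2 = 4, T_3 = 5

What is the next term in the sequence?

6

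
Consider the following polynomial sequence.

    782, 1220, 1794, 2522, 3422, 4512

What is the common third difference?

18

D1: 438, 574, 728, 900, 1090
D2: 136, 154, 172, 190
D3: 18, 18, 18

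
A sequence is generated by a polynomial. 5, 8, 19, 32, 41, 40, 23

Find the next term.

-16

D1: 3  11  13  9  -1  -17
D2: 8  2  -4  -10  -16
D3: -6  -6  -6  -6
Third differences constant at -6.
-16 − 6 = -22;  -17 − 22 = -39;  23 − 39 = -16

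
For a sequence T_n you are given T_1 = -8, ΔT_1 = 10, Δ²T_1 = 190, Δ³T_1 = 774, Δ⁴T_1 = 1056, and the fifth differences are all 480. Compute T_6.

15442

Build the table forward from the leading diagonal:
Fifth differences: 480  480  480  480  480  480
Fourth differences: 1056  1536  2016  2496  2976  3456
Third differences: 774  1830  3366  5382  7878  10854
Second differences: 190  964  2794  6160  11542  19420
First differences: 10  200  1164  3958  10118  21660
T: -8  2  202  1366  5324  15442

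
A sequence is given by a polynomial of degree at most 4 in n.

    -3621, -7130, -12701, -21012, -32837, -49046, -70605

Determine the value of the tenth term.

Δ: -3509  -5571  -8311  -11825  -16209  -21559
Δ²: -2062  -2740  -3514  -4384  -5350
Δ³: -678  -774  -870  -966
Δ⁴: -96  -96  -96
Constant fourth difference = -96, so extend:
-966 − 96 = -1062;  -5350 − 1062 = -6412;  -21559 − 6412 = -27971;  -70605 − 27971 = -98576
-1062 − 96 = -1158;  -6412 − 1158 = -7570;  -27971 − 7570 = -35541;  -98576 − 35541 = -134117
-1158 − 96 = -1254;  -7570 − 1254 = -8824;  -35541 − 8824 = -44365;  -134117 − 44365 = -178482

-178482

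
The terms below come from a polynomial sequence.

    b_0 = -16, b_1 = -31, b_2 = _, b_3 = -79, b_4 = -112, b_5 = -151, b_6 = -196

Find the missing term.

-52

Using the last 4 terms:
D1: -33  -39  -45
D2: -6  -6
Constant second difference = -6.
Extend backward: -33 + 6 = -27;  -79 + 27 = -52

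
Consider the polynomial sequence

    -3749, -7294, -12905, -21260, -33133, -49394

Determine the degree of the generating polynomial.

4

D1: -3545, -5611, -8355, -11873, -16261
D2: -2066, -2744, -3518, -4388
D3: -678, -774, -870
D4: -96, -96
The fourth differences are constant, so the polynomial has degree 4.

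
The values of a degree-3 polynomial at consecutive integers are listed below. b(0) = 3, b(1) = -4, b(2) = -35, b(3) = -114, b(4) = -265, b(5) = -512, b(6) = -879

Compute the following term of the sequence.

-1390

First differences: -7 , -31 , -79 , -151 , -247 , -367
Second differences: -24 , -48 , -72 , -96 , -120
Third differences: -24 , -24 , -24 , -24
Constant third difference = -24, so extend:
-120 − 24 = -144;  -367 − 144 = -511;  -879 − 511 = -1390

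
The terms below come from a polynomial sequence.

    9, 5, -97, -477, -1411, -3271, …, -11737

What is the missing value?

-6525

Using the first 6 terms:
-4  -102  -380  -934  -1860
-98  -278  -554  -926
-180  -276  -372
-96  -96
Constant fourth difference = -96.
Extend forward: -372 − 96 = -468;  -926 − 468 = -1394;  -1860 − 1394 = -3254;  -3271 − 3254 = -6525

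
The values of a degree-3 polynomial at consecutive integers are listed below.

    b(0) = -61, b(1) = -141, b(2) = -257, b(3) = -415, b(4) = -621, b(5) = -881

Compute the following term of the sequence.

Δ: -80, -116, -158, -206, -260
Δ²: -36, -42, -48, -54
Δ³: -6, -6, -6
Constant third difference = -6, so extend:
-54 − 6 = -60;  -260 − 60 = -320;  -881 − 320 = -1201

-1201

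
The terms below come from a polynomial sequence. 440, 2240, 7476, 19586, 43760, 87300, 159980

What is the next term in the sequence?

Δ: 1800  5236  12110  24174  43540  72680
Δ²: 3436  6874  12064  19366  29140
Δ³: 3438  5190  7302  9774
Δ⁴: 1752  2112  2472
Δ⁵: 360  360
Fifth differences constant at 360.
2472 + 360 = 2832;  9774 + 2832 = 12606;  29140 + 12606 = 41746;  72680 + 41746 = 114426;  159980 + 114426 = 274406

274406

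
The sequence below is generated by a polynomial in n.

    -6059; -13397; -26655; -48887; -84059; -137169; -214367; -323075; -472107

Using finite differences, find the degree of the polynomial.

5

D1: -7338, -13258, -22232, -35172, -53110, -77198, -108708, -149032
D2: -5920, -8974, -12940, -17938, -24088, -31510, -40324
D3: -3054, -3966, -4998, -6150, -7422, -8814
D4: -912, -1032, -1152, -1272, -1392
D5: -120, -120, -120, -120
The fifth differences are constant, so the polynomial has degree 5.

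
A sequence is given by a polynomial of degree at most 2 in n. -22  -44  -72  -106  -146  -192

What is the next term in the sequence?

-244

First differences: -22, -28, -34, -40, -46
Second differences: -6, -6, -6, -6
The second differences are constant (-6).
-46 − 6 = -52;  -192 − 52 = -244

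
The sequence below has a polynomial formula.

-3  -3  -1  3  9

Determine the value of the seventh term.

27

0, 2, 4, 6
2, 2, 2
The second differences are constant (2).
6 + 2 = 8;  9 + 8 = 17
8 + 2 = 10;  17 + 10 = 27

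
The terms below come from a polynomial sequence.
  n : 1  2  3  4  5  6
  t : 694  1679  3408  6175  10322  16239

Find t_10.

First differences: 985, 1729, 2767, 4147, 5917
Second differences: 744, 1038, 1380, 1770
Third differences: 294, 342, 390
Fourth differences: 48, 48
Fourth differences constant at 48.
390 + 48 = 438;  1770 + 438 = 2208;  5917 + 2208 = 8125;  16239 + 8125 = 24364
438 + 48 = 486;  2208 + 486 = 2694;  8125 + 2694 = 10819;  24364 + 10819 = 35183
486 + 48 = 534;  2694 + 534 = 3228;  10819 + 3228 = 14047;  35183 + 14047 = 49230
534 + 48 = 582;  3228 + 582 = 3810;  14047 + 3810 = 17857;  49230 + 17857 = 67087

67087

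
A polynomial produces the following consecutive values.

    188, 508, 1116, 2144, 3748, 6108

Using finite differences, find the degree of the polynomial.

320, 608, 1028, 1604, 2360
288, 420, 576, 756
132, 156, 180
24, 24
The fourth differences are constant, so the polynomial has degree 4.

4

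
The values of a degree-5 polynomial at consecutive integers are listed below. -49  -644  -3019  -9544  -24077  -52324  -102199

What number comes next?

D1: -595, -2375, -6525, -14533, -28247, -49875
D2: -1780, -4150, -8008, -13714, -21628
D3: -2370, -3858, -5706, -7914
D4: -1488, -1848, -2208
D5: -360, -360
The fifth differences are constant (-360).
-2208 − 360 = -2568;  -7914 − 2568 = -10482;  -21628 − 10482 = -32110;  -49875 − 32110 = -81985;  -102199 − 81985 = -184184

-184184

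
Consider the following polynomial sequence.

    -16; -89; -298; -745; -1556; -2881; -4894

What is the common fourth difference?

D1: -73, -209, -447, -811, -1325, -2013
D2: -136, -238, -364, -514, -688
D3: -102, -126, -150, -174
D4: -24, -24, -24

-24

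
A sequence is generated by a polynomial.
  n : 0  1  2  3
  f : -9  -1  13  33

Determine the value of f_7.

173

8  14  20
6  6
Constant second difference = 6, so extend:
20 + 6 = 26;  33 + 26 = 59
26 + 6 = 32;  59 + 32 = 91
32 + 6 = 38;  91 + 38 = 129
38 + 6 = 44;  129 + 44 = 173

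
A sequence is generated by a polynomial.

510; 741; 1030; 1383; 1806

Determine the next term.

231, 289, 353, 423
58, 64, 70
6, 6
The third differences are constant (6).
70 + 6 = 76;  423 + 76 = 499;  1806 + 499 = 2305

2305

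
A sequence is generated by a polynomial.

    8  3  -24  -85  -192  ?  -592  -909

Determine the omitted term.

Using the first 5 terms:
Δ: -5  -27  -61  -107
Δ²: -22  -34  -46
Δ³: -12  -12
Constant third difference = -12.
Extend forward: -46 − 12 = -58;  -107 − 58 = -165;  -192 − 165 = -357

-357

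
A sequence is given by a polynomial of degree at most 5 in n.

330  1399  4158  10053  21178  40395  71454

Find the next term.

119113

1069, 2759, 5895, 11125, 19217, 31059
1690, 3136, 5230, 8092, 11842
1446, 2094, 2862, 3750
648, 768, 888
120, 120
Constant fifth difference = 120, so extend:
888 + 120 = 1008;  3750 + 1008 = 4758;  11842 + 4758 = 16600;  31059 + 16600 = 47659;  71454 + 47659 = 119113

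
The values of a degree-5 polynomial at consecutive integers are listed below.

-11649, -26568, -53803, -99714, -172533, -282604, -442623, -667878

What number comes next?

-976489

-14919, -27235, -45911, -72819, -110071, -160019, -225255
-12316, -18676, -26908, -37252, -49948, -65236
-6360, -8232, -10344, -12696, -15288
-1872, -2112, -2352, -2592
-240, -240, -240
The fifth differences are constant (-240).
-2592 − 240 = -2832;  -15288 − 2832 = -18120;  -65236 − 18120 = -83356;  -225255 − 83356 = -308611;  -667878 − 308611 = -976489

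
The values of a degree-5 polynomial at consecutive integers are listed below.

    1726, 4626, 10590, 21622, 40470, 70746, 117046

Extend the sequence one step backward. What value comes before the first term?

First differences: 2900, 5964, 11032, 18848, 30276, 46300
Second differences: 3064, 5068, 7816, 11428, 16024
Third differences: 2004, 2748, 3612, 4596
Fourth differences: 744, 864, 984
Fifth differences: 120, 120
The fifth differences are constant at 120.
Work back: 744 − 120 = 624;  2004 − 624 = 1380;  3064 − 1380 = 1684;  2900 − 1684 = 1216;  1726 − 1216 = 510

510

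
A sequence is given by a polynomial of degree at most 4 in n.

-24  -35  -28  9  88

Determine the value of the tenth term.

D1: -11 , 7 , 37 , 79
D2: 18 , 30 , 42
D3: 12 , 12
Constant third difference = 12, so extend:
42 + 12 = 54;  79 + 54 = 133;  88 + 133 = 221
54 + 12 = 66;  133 + 66 = 199;  221 + 199 = 420
66 + 12 = 78;  199 + 78 = 277;  420 + 277 = 697
78 + 12 = 90;  277 + 90 = 367;  697 + 367 = 1064
90 + 12 = 102;  367 + 102 = 469;  1064 + 469 = 1533

1533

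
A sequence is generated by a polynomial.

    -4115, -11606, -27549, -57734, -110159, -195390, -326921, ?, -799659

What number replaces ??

Using the first 7 terms:
Δ: -7491, -15943, -30185, -52425, -85231, -131531
Δ²: -8452, -14242, -22240, -32806, -46300
Δ³: -5790, -7998, -10566, -13494
Δ⁴: -2208, -2568, -2928
Δ⁵: -360, -360
Constant fifth difference = -360.
Extend forward: -2928 − 360 = -3288;  -13494 − 3288 = -16782;  -46300 − 16782 = -63082;  -131531 − 63082 = -194613;  -326921 − 194613 = -521534

-521534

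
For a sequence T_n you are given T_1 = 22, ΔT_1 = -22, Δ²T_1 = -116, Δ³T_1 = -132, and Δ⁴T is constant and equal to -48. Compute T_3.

-138

Build the table forward from the leading diagonal:
Fourth differences: -48, -48, -48
Third differences: -132, -180, -228
Second differences: -116, -248, -428
First differences: -22, -138, -386
T: 22, 0, -138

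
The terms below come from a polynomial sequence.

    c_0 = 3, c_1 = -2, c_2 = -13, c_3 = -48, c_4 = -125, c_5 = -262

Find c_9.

-1770

D1: -5 , -11 , -35 , -77 , -137
D2: -6 , -24 , -42 , -60
D3: -18 , -18 , -18
Constant third difference = -18, so extend:
-60 − 18 = -78;  -137 − 78 = -215;  -262 − 215 = -477
-78 − 18 = -96;  -215 − 96 = -311;  -477 − 311 = -788
-96 − 18 = -114;  -311 − 114 = -425;  -788 − 425 = -1213
-114 − 18 = -132;  -425 − 132 = -557;  -1213 − 557 = -1770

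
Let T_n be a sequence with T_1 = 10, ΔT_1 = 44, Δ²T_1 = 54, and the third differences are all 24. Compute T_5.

606

Build the table forward from the leading diagonal:
Δ³: 24, 24, 24, 24, 24
Δ²: 54, 78, 102, 126, 150
Δ: 44, 98, 176, 278, 404
T: 10, 54, 152, 328, 606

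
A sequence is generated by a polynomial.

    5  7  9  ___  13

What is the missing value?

Using the first 3 terms:
2, 2
Constant first difference = 2.
Extend forward: 9 + 2 = 11

11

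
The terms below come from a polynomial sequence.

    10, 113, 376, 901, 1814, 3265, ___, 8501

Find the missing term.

Using the first 6 terms:
103, 263, 525, 913, 1451
160, 262, 388, 538
102, 126, 150
24, 24
Constant fourth difference = 24.
Extend forward: 150 + 24 = 174;  538 + 174 = 712;  1451 + 712 = 2163;  3265 + 2163 = 5428

5428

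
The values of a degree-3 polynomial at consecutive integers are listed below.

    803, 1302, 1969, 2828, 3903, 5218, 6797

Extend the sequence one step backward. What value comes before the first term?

First differences: 499  667  859  1075  1315  1579
Second differences: 168  192  216  240  264
Third differences: 24  24  24  24
The third differences are constant at 24.
Work back: 168 − 24 = 144;  499 − 144 = 355;  803 − 355 = 448

448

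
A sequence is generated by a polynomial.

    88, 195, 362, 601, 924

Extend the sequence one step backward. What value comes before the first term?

29

Δ: 107, 167, 239, 323
Δ²: 60, 72, 84
Δ³: 12, 12
The third differences are constant at 12.
Work back: 60 − 12 = 48;  107 − 48 = 59;  88 − 59 = 29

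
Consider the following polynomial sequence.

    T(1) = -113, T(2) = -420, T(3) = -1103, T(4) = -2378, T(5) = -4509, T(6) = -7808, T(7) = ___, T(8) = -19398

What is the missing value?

-12635

Using the first 6 terms:
First differences: -307, -683, -1275, -2131, -3299
Second differences: -376, -592, -856, -1168
Third differences: -216, -264, -312
Fourth differences: -48, -48
Constant fourth difference = -48.
Extend forward: -312 − 48 = -360;  -1168 − 360 = -1528;  -3299 − 1528 = -4827;  -7808 − 4827 = -12635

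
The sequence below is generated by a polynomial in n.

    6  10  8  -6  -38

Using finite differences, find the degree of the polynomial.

First differences: 4, -2, -14, -32
Second differences: -6, -12, -18
Third differences: -6, -6
The third differences are constant, so the polynomial has degree 3.

3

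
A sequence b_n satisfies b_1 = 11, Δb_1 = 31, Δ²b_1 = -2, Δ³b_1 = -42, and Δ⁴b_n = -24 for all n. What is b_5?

-69

Build the table forward from the leading diagonal:
Δ⁴: -24  -24  -24  -24  -24
Δ³: -42  -66  -90  -114  -138
Δ²: -2  -44  -110  -200  -314
Δ: 31  29  -15  -125  -325
b: 11  42  71  56  -69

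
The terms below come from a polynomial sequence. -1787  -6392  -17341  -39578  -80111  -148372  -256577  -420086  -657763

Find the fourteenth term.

-4605, -10949, -22237, -40533, -68261, -108205, -163509, -237677
-6344, -11288, -18296, -27728, -39944, -55304, -74168
-4944, -7008, -9432, -12216, -15360, -18864
-2064, -2424, -2784, -3144, -3504
-360, -360, -360, -360
The fifth differences are constant (-360).
-3504 − 360 = -3864;  -18864 − 3864 = -22728;  -74168 − 22728 = -96896;  -237677 − 96896 = -334573;  -657763 − 334573 = -992336
-3864 − 360 = -4224;  -22728 − 4224 = -26952;  -96896 − 26952 = -123848;  -334573 − 123848 = -458421;  -992336 − 458421 = -1450757
-4224 − 360 = -4584;  -26952 − 4584 = -31536;  -123848 − 31536 = -155384;  -458421 − 155384 = -613805;  -1450757 − 613805 = -2064562
-4584 − 360 = -4944;  -31536 − 4944 = -36480;  -155384 − 36480 = -191864;  -613805 − 191864 = -805669;  -2064562 − 805669 = -2870231
-4944 − 360 = -5304;  -36480 − 5304 = -41784;  -191864 − 41784 = -233648;  -805669 − 233648 = -1039317;  -2870231 − 1039317 = -3909548

-3909548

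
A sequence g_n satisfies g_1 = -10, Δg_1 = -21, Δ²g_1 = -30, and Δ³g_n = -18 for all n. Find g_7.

-946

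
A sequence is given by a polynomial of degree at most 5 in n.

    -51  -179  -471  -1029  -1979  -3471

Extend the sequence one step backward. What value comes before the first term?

-9

Δ: -128, -292, -558, -950, -1492
Δ²: -164, -266, -392, -542
Δ³: -102, -126, -150
Δ⁴: -24, -24
The fourth differences are constant at -24.
Work back: -102 + 24 = -78;  -164 + 78 = -86;  -128 + 86 = -42;  -51 + 42 = -9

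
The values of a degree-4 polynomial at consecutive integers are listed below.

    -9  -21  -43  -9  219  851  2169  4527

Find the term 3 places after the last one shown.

22461

D1: -12 , -22 , 34 , 228 , 632 , 1318 , 2358
D2: -10 , 56 , 194 , 404 , 686 , 1040
D3: 66 , 138 , 210 , 282 , 354
D4: 72 , 72 , 72 , 72
The fourth differences are constant (72).
354 + 72 = 426;  1040 + 426 = 1466;  2358 + 1466 = 3824;  4527 + 3824 = 8351
426 + 72 = 498;  1466 + 498 = 1964;  3824 + 1964 = 5788;  8351 + 5788 = 14139
498 + 72 = 570;  1964 + 570 = 2534;  5788 + 2534 = 8322;  14139 + 8322 = 22461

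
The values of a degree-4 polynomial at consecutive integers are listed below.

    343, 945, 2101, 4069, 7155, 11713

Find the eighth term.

D1: 602  1156  1968  3086  4558
D2: 554  812  1118  1472
D3: 258  306  354
D4: 48  48
Constant fourth difference = 48, so extend:
354 + 48 = 402;  1472 + 402 = 1874;  4558 + 1874 = 6432;  11713 + 6432 = 18145
402 + 48 = 450;  1874 + 450 = 2324;  6432 + 2324 = 8756;  18145 + 8756 = 26901

26901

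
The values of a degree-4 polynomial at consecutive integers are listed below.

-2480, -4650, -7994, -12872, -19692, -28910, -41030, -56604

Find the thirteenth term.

Δ: -2170  -3344  -4878  -6820  -9218  -12120  -15574
Δ²: -1174  -1534  -1942  -2398  -2902  -3454
Δ³: -360  -408  -456  -504  -552
Δ⁴: -48  -48  -48  -48
The fourth differences are constant (-48).
-552 − 48 = -600;  -3454 − 600 = -4054;  -15574 − 4054 = -19628;  -56604 − 19628 = -76232
-600 − 48 = -648;  -4054 − 648 = -4702;  -19628 − 4702 = -24330;  -76232 − 24330 = -100562
-648 − 48 = -696;  -4702 − 696 = -5398;  -24330 − 5398 = -29728;  -100562 − 29728 = -130290
-696 − 48 = -744;  -5398 − 744 = -6142;  -29728 − 6142 = -35870;  -130290 − 35870 = -166160
-744 − 48 = -792;  -6142 − 792 = -6934;  -35870 − 6934 = -42804;  -166160 − 42804 = -208964

-208964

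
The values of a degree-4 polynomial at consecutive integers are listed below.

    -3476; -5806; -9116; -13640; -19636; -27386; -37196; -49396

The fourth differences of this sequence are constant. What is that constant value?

Δ: -2330, -3310, -4524, -5996, -7750, -9810, -12200
Δ²: -980, -1214, -1472, -1754, -2060, -2390
Δ³: -234, -258, -282, -306, -330
Δ⁴: -24, -24, -24, -24

-24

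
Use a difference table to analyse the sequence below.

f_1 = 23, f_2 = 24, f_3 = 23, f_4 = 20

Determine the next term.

First differences: 1, -1, -3
Second differences: -2, -2
The second differences are constant (-2).
-3 − 2 = -5;  20 − 5 = 15

15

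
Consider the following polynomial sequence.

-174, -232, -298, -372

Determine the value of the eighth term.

-748

Δ: -58  -66  -74
Δ²: -8  -8
Constant second difference = -8, so extend:
-74 − 8 = -82;  -372 − 82 = -454
-82 − 8 = -90;  -454 − 90 = -544
-90 − 8 = -98;  -544 − 98 = -642
-98 − 8 = -106;  -642 − 106 = -748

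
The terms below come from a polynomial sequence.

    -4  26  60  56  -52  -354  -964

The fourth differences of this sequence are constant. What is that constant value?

-24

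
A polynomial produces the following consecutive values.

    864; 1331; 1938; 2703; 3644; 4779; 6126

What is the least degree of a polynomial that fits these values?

3

D1: 467, 607, 765, 941, 1135, 1347
D2: 140, 158, 176, 194, 212
D3: 18, 18, 18, 18
The third differences are constant, so the polynomial has degree 3.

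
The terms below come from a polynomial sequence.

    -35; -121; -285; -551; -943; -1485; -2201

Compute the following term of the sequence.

D1: -86  -164  -266  -392  -542  -716
D2: -78  -102  -126  -150  -174
D3: -24  -24  -24  -24
The third differences are constant (-24).
-174 − 24 = -198;  -716 − 198 = -914;  -2201 − 914 = -3115

-3115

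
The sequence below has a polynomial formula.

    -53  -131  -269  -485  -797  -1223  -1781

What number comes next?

First differences: -78, -138, -216, -312, -426, -558
Second differences: -60, -78, -96, -114, -132
Third differences: -18, -18, -18, -18
The third differences are constant (-18).
-132 − 18 = -150;  -558 − 150 = -708;  -1781 − 708 = -2489

-2489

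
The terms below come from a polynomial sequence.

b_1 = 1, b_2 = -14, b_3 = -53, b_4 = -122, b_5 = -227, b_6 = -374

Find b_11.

-1949

D1: -15  -39  -69  -105  -147
D2: -24  -30  -36  -42
D3: -6  -6  -6
Constant third difference = -6, so extend:
-42 − 6 = -48;  -147 − 48 = -195;  -374 − 195 = -569
-48 − 6 = -54;  -195 − 54 = -249;  -569 − 249 = -818
-54 − 6 = -60;  -249 − 60 = -309;  -818 − 309 = -1127
-60 − 6 = -66;  -309 − 66 = -375;  -1127 − 375 = -1502
-66 − 6 = -72;  -375 − 72 = -447;  -1502 − 447 = -1949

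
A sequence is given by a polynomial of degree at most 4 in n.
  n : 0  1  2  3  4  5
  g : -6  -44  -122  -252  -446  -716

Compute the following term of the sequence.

-1074

Δ: -38  -78  -130  -194  -270
Δ²: -40  -52  -64  -76
Δ³: -12  -12  -12
Constant third difference = -12, so extend:
-76 − 12 = -88;  -270 − 88 = -358;  -716 − 358 = -1074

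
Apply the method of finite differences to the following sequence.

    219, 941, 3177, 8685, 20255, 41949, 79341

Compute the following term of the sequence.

139757

First differences: 722, 2236, 5508, 11570, 21694, 37392
Second differences: 1514, 3272, 6062, 10124, 15698
Third differences: 1758, 2790, 4062, 5574
Fourth differences: 1032, 1272, 1512
Fifth differences: 240, 240
The fifth differences are constant (240).
1512 + 240 = 1752;  5574 + 1752 = 7326;  15698 + 7326 = 23024;  37392 + 23024 = 60416;  79341 + 60416 = 139757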